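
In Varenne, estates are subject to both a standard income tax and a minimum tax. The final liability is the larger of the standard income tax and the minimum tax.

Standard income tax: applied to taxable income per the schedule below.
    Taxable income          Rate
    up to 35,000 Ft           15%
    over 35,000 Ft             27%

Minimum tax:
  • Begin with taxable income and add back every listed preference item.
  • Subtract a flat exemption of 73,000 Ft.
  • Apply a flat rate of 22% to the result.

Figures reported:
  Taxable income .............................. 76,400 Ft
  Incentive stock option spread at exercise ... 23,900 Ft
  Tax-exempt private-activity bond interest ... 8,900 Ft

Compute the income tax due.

Minimum tax:
  Adjusted income: 76,400 Ft + 23,900 Ft + 8,900 Ft = 109,200 Ft
  Less exemption 73,000 Ft → base 36,200 Ft
  36,200 Ft × 22% = 7,964 Ft

Standard income tax:
  35,000 Ft × 15% = 5,250 Ft
  41,400 Ft × 27% = 11,178 Ft
  → 16,428 Ft

16,428 Ft > 7,964 Ft, so the standard income tax governs.

16,428 Ft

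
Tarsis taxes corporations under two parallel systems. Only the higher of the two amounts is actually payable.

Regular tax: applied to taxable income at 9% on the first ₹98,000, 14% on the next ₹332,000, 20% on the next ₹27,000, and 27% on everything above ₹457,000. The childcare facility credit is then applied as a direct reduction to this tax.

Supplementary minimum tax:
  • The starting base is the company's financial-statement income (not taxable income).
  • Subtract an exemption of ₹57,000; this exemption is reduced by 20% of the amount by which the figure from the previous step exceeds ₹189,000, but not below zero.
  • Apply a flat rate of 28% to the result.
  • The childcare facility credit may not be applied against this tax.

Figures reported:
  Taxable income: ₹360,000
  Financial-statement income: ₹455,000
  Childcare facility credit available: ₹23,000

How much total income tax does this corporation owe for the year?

Supplementary minimum tax:
  Base (financial-statement income): ₹455,000
  Exemption: ₹57,000 − 20% × (₹455,000 − ₹189,000) = ₹57,000 − ₹53,200 = ₹3,800
  Base: ₹455,000 − ₹3,800 = ₹451,200
  ₹451,200 × 28% = ₹126,336

Regular tax:
  ₹98,000 × 9% = ₹8,820
  ₹262,000 × 14% = ₹36,680
  → ₹45,500
  Less childcare facility credit ₹23,000 → ₹22,500

₹126,336 > ₹22,500, so the supplementary minimum tax is the binding amount.

₹126,336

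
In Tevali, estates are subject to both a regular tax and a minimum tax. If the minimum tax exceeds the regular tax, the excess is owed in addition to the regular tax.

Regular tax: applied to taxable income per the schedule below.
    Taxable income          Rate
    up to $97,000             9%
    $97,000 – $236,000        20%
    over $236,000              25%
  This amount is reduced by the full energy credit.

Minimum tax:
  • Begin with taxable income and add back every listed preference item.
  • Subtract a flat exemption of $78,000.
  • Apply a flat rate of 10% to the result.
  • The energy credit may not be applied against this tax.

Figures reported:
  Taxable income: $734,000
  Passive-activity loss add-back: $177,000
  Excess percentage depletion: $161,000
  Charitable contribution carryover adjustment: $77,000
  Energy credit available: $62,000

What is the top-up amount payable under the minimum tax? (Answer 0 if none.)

$8,070

Minimum tax:
  Adjusted income: $734,000 + $177,000 + $161,000 + $77,000 = $1,149,000
  Less exemption $78,000 → base $1,071,000
  $1,071,000 × 10% = $107,100

Regular tax:
  $97,000 × 9% = $8,730
  $139,000 × 20% = $27,800
  $498,000 × 25% = $124,500
  → $161,030
  Less energy credit $62,000 → $99,030

Excess of minimum tax over regular tax: $107,100 − $99,030 = $8,070.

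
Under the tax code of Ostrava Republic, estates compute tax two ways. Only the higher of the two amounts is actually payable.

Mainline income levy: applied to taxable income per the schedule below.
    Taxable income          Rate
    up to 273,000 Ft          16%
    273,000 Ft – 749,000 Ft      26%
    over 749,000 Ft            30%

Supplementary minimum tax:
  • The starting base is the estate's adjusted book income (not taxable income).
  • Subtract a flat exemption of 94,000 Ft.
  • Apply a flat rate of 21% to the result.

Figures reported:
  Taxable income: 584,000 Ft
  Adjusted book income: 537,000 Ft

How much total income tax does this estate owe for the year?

Mainline income levy:
  273,000 Ft × 16% = 43,680 Ft
  311,000 Ft × 26% = 80,860 Ft
  → 124,540 Ft

Supplementary minimum tax:
  Base (adjusted book income): 537,000 Ft
  Less exemption 94,000 Ft → base 443,000 Ft
  443,000 Ft × 21% = 93,030 Ft

124,540 Ft > 93,030 Ft, so the mainline income levy governs.

124,540 Ft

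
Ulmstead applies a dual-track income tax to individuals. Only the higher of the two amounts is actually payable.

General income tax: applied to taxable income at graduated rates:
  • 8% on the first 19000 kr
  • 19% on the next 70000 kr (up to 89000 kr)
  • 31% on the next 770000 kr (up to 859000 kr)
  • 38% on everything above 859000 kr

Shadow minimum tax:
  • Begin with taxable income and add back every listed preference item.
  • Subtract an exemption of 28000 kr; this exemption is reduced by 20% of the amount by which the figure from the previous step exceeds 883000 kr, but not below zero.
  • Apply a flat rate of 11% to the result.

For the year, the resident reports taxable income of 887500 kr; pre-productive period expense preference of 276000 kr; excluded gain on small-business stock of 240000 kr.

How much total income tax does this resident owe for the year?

264350 kr

Shadow minimum tax:
  Adjusted income: 887500 kr + 276000 kr + 240000 kr = 1403500 kr
  Exemption: 20% × (1403500 kr − 883000 kr) = 104100 kr ≥ 28000 kr, so the exemption is fully phased out
  Base: 1403500 kr − 0 kr = 1403500 kr
  1403500 kr × 11% = 154385 kr

General income tax:
  19000 kr × 8% = 1520 kr
  70000 kr × 19% = 13300 kr
  770000 kr × 31% = 238700 kr
  28500 kr × 38% = 10830 kr
  → 264350 kr

264350 kr > 154385 kr, so the general income tax governs.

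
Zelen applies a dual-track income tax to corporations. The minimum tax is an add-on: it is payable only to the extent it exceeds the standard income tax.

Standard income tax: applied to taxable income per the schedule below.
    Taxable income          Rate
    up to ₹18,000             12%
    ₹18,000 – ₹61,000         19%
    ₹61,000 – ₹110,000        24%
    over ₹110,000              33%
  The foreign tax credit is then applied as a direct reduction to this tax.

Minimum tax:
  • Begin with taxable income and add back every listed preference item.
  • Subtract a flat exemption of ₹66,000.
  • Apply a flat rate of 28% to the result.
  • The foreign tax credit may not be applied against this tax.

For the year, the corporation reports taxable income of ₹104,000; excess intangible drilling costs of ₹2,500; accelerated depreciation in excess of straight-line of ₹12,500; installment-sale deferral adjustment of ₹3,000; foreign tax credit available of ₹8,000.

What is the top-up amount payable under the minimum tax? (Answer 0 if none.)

Minimum tax:
  Adjusted income: ₹104,000 + ₹2,500 + ₹12,500 + ₹3,000 = ₹122,000
  Less exemption ₹66,000 → base ₹56,000
  ₹56,000 × 28% = ₹15,680

Standard income tax:
  ₹18,000 × 12% = ₹2,160
  ₹43,000 × 19% = ₹8,170
  ₹43,000 × 24% = ₹10,320
  → ₹20,650
  Less foreign tax credit ₹8,000 → ₹12,650

Excess of minimum tax over standard income tax: ₹15,680 − ₹12,650 = ₹3,030.

₹3,030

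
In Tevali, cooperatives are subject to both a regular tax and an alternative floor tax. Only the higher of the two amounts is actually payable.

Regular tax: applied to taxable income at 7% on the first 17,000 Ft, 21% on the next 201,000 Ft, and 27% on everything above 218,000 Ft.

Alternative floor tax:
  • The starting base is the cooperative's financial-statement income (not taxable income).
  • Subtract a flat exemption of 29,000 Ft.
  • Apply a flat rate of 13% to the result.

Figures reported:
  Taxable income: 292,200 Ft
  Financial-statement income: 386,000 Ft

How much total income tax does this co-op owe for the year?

Regular tax:
  17,000 Ft × 7% = 1,190 Ft
  201,000 Ft × 21% = 42,210 Ft
  74,200 Ft × 27% = 20,034 Ft
  → 63,434 Ft

Alternative floor tax:
  Base (financial-statement income): 386,000 Ft
  Less exemption 29,000 Ft → base 357,000 Ft
  357,000 Ft × 13% = 46,410 Ft

63,434 Ft > 46,410 Ft, so the regular tax governs.

63,434 Ft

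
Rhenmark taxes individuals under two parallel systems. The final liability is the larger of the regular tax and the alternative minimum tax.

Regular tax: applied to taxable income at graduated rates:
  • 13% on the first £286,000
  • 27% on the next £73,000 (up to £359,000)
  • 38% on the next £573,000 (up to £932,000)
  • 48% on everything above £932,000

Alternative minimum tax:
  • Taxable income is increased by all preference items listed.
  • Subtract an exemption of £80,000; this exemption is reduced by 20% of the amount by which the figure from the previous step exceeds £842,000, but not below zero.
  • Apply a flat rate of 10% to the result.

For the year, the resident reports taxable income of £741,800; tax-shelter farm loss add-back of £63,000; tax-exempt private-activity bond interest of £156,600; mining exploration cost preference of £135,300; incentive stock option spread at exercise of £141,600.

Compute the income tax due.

£202,354

Alternative minimum tax:
  Adjusted income: £741,800 + £63,000 + £156,600 + £135,300 + £141,600 = £1,238,300
  Exemption: £80,000 − 20% × (£1,238,300 − £842,000) = £80,000 − £79,260 = £740
  Base: £1,238,300 − £740 = £1,237,560
  £1,237,560 × 10% = £123,756

Regular tax:
  £286,000 × 13% = £37,180
  £73,000 × 27% = £19,710
  £382,800 × 38% = £145,464
  → £202,354

£202,354 > £123,756, so the regular tax governs.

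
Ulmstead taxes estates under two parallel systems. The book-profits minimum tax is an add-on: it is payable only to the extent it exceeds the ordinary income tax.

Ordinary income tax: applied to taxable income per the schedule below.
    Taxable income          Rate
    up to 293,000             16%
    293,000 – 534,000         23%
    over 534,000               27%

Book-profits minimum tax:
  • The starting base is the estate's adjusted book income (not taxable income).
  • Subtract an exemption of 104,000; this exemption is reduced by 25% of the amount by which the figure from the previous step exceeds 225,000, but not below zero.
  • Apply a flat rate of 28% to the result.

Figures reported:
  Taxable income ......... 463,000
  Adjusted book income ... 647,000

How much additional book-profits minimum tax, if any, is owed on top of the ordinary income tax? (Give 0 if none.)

95,180

Ordinary income tax:
  293,000 × 16% = 46,880
  170,000 × 23% = 39,100
  → 85,980

Book-profits minimum tax:
  Base (adjusted book income): 647,000
  Exemption: 25% × (647,000 − 225,000) = 105,500 ≥ 104,000, so the exemption is fully phased out
  Base: 647,000 − 0 = 647,000
  647,000 × 28% = 181,160

Excess of book-profits minimum tax over ordinary income tax: 181,160 − 85,980 = 95,180.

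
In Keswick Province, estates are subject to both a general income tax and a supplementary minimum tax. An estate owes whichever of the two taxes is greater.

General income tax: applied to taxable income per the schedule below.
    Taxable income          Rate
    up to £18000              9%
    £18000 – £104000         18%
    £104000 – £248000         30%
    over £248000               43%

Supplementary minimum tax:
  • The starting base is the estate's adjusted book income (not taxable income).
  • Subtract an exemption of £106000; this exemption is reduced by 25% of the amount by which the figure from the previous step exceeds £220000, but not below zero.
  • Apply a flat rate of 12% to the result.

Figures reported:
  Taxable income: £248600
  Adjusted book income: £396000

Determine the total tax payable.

Supplementary minimum tax:
  Base (adjusted book income): £396000
  Exemption: £106000 − 25% × (£396000 − £220000) = £106000 − £44000 = £62000
  Base: £396000 − £62000 = £334000
  £334000 × 12% = £40080

General income tax:
  £18000 × 9% = £1620
  £86000 × 18% = £15480
  £144000 × 30% = £43200
  £600 × 43% = £258
  → £60558

£60558 > £40080, so the general income tax governs.

£60558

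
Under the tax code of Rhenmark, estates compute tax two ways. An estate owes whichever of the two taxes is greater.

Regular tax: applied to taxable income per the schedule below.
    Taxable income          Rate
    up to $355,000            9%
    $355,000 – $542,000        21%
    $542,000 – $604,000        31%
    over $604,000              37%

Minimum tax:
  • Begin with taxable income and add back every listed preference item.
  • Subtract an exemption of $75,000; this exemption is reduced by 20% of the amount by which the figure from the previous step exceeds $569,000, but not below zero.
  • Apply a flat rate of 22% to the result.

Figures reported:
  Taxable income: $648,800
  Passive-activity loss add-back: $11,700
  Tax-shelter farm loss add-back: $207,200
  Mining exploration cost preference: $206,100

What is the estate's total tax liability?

Regular tax:
  $355,000 × 9% = $31,950
  $187,000 × 21% = $39,270
  $62,000 × 31% = $19,220
  $44,800 × 37% = $16,576
  → $107,016

Minimum tax:
  Adjusted income: $648,800 + $11,700 + $207,200 + $206,100 = $1,073,800
  Exemption: 20% × ($1,073,800 − $569,000) = $100,960 ≥ $75,000, so the exemption is fully phased out
  Base: $1,073,800 − $0 = $1,073,800
  $1,073,800 × 22% = $236,236

$236,236 > $107,016, so the minimum tax is the binding amount.

$236,236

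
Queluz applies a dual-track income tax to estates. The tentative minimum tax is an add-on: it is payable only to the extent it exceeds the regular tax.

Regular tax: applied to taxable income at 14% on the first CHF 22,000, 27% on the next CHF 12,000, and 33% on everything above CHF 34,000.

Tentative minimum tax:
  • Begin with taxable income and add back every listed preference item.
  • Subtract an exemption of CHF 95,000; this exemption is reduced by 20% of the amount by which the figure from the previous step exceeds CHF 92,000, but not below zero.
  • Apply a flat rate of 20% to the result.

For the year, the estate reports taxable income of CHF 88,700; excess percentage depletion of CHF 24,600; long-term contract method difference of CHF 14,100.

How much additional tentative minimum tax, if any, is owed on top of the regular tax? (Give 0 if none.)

Regular tax:
  CHF 22,000 × 14% = CHF 3,080
  CHF 12,000 × 27% = CHF 3,240
  CHF 54,700 × 33% = CHF 18,051
  → CHF 24,371

Tentative minimum tax:
  Adjusted income: CHF 88,700 + CHF 24,600 + CHF 14,100 = CHF 127,400
  Exemption: CHF 95,000 − 20% × (CHF 127,400 − CHF 92,000) = CHF 95,000 − CHF 7,080 = CHF 87,920
  Base: CHF 127,400 − CHF 87,920 = CHF 39,480
  CHF 39,480 × 20% = CHF 7,896

CHF 7,896 ≤ CHF 24,371, so no add-on is due.

CHF 0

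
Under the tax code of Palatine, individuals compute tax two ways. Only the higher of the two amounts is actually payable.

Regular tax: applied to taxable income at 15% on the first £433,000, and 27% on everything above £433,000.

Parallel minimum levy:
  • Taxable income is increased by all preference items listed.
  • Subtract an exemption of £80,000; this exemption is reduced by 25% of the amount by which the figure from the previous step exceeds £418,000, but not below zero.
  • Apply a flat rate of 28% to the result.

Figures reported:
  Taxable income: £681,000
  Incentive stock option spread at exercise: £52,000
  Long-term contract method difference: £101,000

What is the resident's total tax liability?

Parallel minimum levy:
  Adjusted income: £681,000 + £52,000 + £101,000 = £834,000
  Exemption: 25% × (£834,000 − £418,000) = £104,000 ≥ £80,000, so the exemption is fully phased out
  Base: £834,000 − £0 = £834,000
  £834,000 × 28% = £233,520

Regular tax:
  £433,000 × 15% = £64,950
  £248,000 × 27% = £66,960
  → £131,910

£233,520 > £131,910, so the parallel minimum levy is the binding amount.

£233,520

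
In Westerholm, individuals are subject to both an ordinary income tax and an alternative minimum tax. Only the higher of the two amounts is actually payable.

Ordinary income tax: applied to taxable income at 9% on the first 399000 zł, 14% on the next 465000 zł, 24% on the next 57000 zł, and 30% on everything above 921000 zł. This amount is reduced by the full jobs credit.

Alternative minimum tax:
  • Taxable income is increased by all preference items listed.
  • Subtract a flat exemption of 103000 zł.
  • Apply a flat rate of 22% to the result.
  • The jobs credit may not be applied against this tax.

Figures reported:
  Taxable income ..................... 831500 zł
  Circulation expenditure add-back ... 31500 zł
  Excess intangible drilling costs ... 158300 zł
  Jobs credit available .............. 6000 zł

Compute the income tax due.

Alternative minimum tax:
  Adjusted income: 831500 zł + 31500 zł + 158300 zł = 1021300 zł
  Less exemption 103000 zł → base 918300 zł
  918300 zł × 22% = 202026 zł

Ordinary income tax:
  399000 zł × 9% = 35910 zł
  432500 zł × 14% = 60550 zł
  → 96460 zł
  Less jobs credit 6000 zł → 90460 zł

202026 zł > 90460 zł, so the alternative minimum tax is the binding amount.

202026 zł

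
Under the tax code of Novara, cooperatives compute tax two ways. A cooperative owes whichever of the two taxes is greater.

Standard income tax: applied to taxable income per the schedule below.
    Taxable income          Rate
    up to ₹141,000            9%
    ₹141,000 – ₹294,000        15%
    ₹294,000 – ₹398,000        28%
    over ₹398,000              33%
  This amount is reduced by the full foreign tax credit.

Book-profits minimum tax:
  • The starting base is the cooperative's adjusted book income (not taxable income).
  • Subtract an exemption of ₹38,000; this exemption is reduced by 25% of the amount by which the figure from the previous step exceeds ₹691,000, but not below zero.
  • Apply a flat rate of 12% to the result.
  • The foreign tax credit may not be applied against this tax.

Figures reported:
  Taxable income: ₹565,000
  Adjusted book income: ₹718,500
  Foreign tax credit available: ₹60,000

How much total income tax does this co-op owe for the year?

₹82,485

Standard income tax:
  ₹141,000 × 9% = ₹12,690
  ₹153,000 × 15% = ₹22,950
  ₹104,000 × 28% = ₹29,120
  ₹167,000 × 33% = ₹55,110
  → ₹119,870
  Less foreign tax credit ₹60,000 → ₹59,870

Book-profits minimum tax:
  Base (adjusted book income): ₹718,500
  Exemption: ₹38,000 − 25% × (₹718,500 − ₹691,000) = ₹38,000 − ₹6,875 = ₹31,125
  Base: ₹718,500 − ₹31,125 = ₹687,375
  ₹687,375 × 12% = ₹82,485

₹82,485 > ₹59,870, so the book-profits minimum tax is the binding amount.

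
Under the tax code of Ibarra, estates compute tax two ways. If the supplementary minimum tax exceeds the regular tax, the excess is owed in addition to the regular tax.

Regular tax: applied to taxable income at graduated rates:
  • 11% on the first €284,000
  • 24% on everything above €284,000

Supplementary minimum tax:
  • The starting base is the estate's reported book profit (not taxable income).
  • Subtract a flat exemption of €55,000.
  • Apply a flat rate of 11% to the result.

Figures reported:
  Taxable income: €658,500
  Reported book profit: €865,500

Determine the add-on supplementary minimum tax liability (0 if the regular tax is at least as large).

€0

Supplementary minimum tax:
  Base (reported book profit): €865,500
  Less exemption €55,000 → base €810,500
  €810,500 × 11% = €89,155

Regular tax:
  €284,000 × 11% = €31,240
  €374,500 × 24% = €89,880
  → €121,120

€89,155 ≤ €121,120, so no add-on is due.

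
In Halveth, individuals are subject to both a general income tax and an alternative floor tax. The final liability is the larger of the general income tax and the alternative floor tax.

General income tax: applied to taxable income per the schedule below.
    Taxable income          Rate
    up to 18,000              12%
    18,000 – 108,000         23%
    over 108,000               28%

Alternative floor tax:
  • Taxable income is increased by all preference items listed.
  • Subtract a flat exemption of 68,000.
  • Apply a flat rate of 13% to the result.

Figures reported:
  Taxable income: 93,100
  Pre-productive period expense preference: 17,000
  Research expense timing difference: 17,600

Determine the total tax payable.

Alternative floor tax:
  Adjusted income: 93,100 + 17,000 + 17,600 = 127,700
  Less exemption 68,000 → base 59,700
  59,700 × 13% = 7,761

General income tax:
  18,000 × 12% = 2,160
  75,100 × 23% = 17,273
  → 19,433

19,433 > 7,761, so the general income tax governs.

19,433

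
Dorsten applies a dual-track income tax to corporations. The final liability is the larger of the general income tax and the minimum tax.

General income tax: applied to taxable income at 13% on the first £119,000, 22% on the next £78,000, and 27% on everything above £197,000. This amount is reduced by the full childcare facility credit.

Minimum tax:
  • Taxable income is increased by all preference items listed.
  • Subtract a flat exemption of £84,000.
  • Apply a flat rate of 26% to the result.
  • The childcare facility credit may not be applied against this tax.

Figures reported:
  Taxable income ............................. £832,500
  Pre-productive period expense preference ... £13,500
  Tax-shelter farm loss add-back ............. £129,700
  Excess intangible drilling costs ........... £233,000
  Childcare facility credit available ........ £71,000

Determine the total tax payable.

£292,422

General income tax:
  £119,000 × 13% = £15,470
  £78,000 × 22% = £17,160
  £635,500 × 27% = £171,585
  → £204,215
  Less childcare facility credit £71,000 → £133,215

Minimum tax:
  Adjusted income: £832,500 + £13,500 + £129,700 + £233,000 = £1,208,700
  Less exemption £84,000 → base £1,124,700
  £1,124,700 × 26% = £292,422

£292,422 > £133,215, so the minimum tax is the binding amount.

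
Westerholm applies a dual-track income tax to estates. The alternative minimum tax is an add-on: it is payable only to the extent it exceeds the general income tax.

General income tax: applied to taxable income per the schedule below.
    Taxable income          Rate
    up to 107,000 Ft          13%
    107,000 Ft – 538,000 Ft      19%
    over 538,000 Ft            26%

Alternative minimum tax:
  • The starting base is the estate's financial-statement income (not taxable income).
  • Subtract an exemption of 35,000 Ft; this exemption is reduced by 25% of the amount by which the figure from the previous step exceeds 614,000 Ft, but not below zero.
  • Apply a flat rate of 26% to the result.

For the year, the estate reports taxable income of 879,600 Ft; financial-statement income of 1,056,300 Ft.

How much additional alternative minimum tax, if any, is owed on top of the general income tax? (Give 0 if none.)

Alternative minimum tax:
  Base (financial-statement income): 1,056,300 Ft
  Exemption: 25% × (1,056,300 Ft − 614,000 Ft) = 110,575 Ft ≥ 35,000 Ft, so the exemption is fully phased out
  Base: 1,056,300 Ft − 0 Ft = 1,056,300 Ft
  1,056,300 Ft × 26% = 274,638 Ft

General income tax:
  107,000 Ft × 13% = 13,910 Ft
  431,000 Ft × 19% = 81,890 Ft
  341,600 Ft × 26% = 88,816 Ft
  → 184,616 Ft

Excess of alternative minimum tax over general income tax: 274,638 Ft − 184,616 Ft = 90,022 Ft.

90,022 Ft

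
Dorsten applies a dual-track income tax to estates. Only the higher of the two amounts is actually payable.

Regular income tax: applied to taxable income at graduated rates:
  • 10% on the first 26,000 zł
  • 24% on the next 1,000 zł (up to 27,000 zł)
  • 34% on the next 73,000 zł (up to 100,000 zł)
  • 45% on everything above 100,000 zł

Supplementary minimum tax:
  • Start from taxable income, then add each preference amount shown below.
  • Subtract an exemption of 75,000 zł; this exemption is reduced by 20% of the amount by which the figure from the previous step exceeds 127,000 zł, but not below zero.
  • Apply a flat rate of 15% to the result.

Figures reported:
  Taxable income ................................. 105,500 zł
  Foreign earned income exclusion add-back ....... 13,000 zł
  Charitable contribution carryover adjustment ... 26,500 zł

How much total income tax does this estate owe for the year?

Regular income tax:
  26,000 zł × 10% = 2,600 zł
  1,000 zł × 24% = 240 zł
  73,000 zł × 34% = 24,820 zł
  5,500 zł × 45% = 2,475 zł
  → 30,135 zł

Supplementary minimum tax:
  Adjusted income: 105,500 zł + 13,000 zł + 26,500 zł = 145,000 zł
  Exemption: 75,000 zł − 20% × (145,000 zł − 127,000 zł) = 75,000 zł − 3,600 zł = 71,400 zł
  Base: 145,000 zł − 71,400 zł = 73,600 zł
  73,600 zł × 15% = 11,040 zł

30,135 zł > 11,040 zł, so the regular income tax governs.

30,135 zł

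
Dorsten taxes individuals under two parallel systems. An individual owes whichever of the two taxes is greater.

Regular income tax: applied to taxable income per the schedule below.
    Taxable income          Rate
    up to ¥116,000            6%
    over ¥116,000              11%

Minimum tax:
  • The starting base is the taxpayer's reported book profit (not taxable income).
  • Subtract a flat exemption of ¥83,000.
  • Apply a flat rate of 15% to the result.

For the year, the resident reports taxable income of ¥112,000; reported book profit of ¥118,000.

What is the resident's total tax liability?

¥6,720

Minimum tax:
  Base (reported book profit): ¥118,000
  Less exemption ¥83,000 → base ¥35,000
  ¥35,000 × 15% = ¥5,250

Regular income tax:
  ¥112,000 × 6% = ¥6,720

¥6,720 > ¥5,250, so the regular income tax governs.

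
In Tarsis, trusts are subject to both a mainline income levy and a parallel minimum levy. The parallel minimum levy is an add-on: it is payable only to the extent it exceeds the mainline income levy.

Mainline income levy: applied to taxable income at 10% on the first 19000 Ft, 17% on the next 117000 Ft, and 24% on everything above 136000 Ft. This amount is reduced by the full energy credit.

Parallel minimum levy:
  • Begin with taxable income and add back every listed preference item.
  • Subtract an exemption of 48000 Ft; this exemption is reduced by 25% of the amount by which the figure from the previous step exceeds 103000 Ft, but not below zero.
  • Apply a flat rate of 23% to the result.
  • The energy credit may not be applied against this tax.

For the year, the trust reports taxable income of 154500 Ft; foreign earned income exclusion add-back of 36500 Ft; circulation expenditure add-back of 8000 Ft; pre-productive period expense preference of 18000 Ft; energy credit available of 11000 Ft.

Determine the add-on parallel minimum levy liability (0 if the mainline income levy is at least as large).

Parallel minimum levy:
  Adjusted income: 154500 Ft + 36500 Ft + 8000 Ft + 18000 Ft = 217000 Ft
  Exemption: 48000 Ft − 25% × (217000 Ft − 103000 Ft) = 48000 Ft − 28500 Ft = 19500 Ft
  Base: 217000 Ft − 19500 Ft = 197500 Ft
  197500 Ft × 23% = 45425 Ft

Mainline income levy:
  19000 Ft × 10% = 1900 Ft
  117000 Ft × 17% = 19890 Ft
  18500 Ft × 24% = 4440 Ft
  → 26230 Ft
  Less energy credit 11000 Ft → 15230 Ft

Excess of parallel minimum levy over mainline income levy: 45425 Ft − 15230 Ft = 30195 Ft.

30195 Ft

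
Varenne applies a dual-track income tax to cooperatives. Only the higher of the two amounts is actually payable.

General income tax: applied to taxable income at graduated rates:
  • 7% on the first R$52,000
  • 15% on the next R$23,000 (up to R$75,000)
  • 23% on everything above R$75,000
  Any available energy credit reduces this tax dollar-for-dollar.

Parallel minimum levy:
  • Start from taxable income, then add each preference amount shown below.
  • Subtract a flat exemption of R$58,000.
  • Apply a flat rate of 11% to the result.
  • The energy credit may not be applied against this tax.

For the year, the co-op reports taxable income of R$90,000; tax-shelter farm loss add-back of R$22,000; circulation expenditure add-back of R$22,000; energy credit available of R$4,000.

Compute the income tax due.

R$8,360

Parallel minimum levy:
  Adjusted income: R$90,000 + R$22,000 + R$22,000 = R$134,000
  Less exemption R$58,000 → base R$76,000
  R$76,000 × 11% = R$8,360

General income tax:
  R$52,000 × 7% = R$3,640
  R$23,000 × 15% = R$3,450
  R$15,000 × 23% = R$3,450
  → R$10,540
  Less energy credit R$4,000 → R$6,540

R$8,360 > R$6,540, so the parallel minimum levy is the binding amount.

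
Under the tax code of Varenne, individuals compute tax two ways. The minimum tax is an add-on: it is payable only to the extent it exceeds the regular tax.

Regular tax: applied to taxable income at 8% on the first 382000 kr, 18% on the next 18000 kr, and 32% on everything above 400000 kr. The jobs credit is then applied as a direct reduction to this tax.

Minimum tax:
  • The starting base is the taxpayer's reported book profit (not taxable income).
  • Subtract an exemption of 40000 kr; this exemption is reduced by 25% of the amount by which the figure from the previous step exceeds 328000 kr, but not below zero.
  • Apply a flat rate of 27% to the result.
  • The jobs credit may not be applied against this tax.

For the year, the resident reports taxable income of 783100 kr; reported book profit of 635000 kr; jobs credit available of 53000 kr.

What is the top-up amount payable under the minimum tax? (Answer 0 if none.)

Regular tax:
  382000 kr × 8% = 30560 kr
  18000 kr × 18% = 3240 kr
  383100 kr × 32% = 122592 kr
  → 156392 kr
  Less jobs credit 53000 kr → 103392 kr

Minimum tax:
  Base (reported book profit): 635000 kr
  Exemption: 25% × (635000 kr − 328000 kr) = 76750 kr ≥ 40000 kr, so the exemption is fully phased out
  Base: 635000 kr − 0 kr = 635000 kr
  635000 kr × 27% = 171450 kr

Excess of minimum tax over regular tax: 171450 kr − 103392 kr = 68058 kr.

68058 kr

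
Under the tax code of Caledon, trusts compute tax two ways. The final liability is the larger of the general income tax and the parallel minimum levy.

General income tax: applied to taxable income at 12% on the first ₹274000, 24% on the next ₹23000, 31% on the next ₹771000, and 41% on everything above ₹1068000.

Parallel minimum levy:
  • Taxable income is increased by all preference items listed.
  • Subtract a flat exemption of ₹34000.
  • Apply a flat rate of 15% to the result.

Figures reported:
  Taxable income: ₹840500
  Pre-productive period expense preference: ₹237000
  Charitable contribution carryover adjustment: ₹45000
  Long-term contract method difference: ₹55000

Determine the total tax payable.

Parallel minimum levy:
  Adjusted income: ₹840500 + ₹237000 + ₹45000 + ₹55000 = ₹1177500
  Less exemption ₹34000 → base ₹1143500
  ₹1143500 × 15% = ₹171525

General income tax:
  ₹274000 × 12% = ₹32880
  ₹23000 × 24% = ₹5520
  ₹543500 × 31% = ₹168485
  → ₹206885

₹206885 > ₹171525, so the general income tax governs.

₹206885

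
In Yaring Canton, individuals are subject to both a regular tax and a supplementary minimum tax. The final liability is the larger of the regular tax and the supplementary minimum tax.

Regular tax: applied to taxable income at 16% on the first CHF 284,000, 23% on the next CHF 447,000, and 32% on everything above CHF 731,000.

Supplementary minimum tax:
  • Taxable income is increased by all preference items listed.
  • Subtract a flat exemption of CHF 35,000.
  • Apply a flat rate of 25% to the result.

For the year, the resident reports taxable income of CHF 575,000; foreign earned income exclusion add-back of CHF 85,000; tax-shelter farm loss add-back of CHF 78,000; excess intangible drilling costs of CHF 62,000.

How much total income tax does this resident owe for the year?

Supplementary minimum tax:
  Adjusted income: CHF 575,000 + CHF 85,000 + CHF 78,000 + CHF 62,000 = CHF 800,000
  Less exemption CHF 35,000 → base CHF 765,000
  CHF 765,000 × 25% = CHF 191,250

Regular tax:
  CHF 284,000 × 16% = CHF 45,440
  CHF 291,000 × 23% = CHF 66,930
  → CHF 112,370

CHF 191,250 > CHF 112,370, so the supplementary minimum tax is the binding amount.

CHF 191,250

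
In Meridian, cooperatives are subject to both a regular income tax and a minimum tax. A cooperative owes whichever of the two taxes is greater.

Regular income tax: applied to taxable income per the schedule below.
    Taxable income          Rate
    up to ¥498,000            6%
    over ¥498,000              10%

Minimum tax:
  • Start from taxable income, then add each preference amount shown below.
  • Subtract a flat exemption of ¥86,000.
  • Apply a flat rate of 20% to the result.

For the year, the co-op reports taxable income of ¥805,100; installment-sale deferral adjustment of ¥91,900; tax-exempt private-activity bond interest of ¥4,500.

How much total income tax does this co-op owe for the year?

¥163,100

Regular income tax:
  ¥498,000 × 6% = ¥29,880
  ¥307,100 × 10% = ¥30,710
  → ¥60,590

Minimum tax:
  Adjusted income: ¥805,100 + ¥91,900 + ¥4,500 = ¥901,500
  Less exemption ¥86,000 → base ¥815,500
  ¥815,500 × 20% = ¥163,100

¥163,100 > ¥60,590, so the minimum tax is the binding amount.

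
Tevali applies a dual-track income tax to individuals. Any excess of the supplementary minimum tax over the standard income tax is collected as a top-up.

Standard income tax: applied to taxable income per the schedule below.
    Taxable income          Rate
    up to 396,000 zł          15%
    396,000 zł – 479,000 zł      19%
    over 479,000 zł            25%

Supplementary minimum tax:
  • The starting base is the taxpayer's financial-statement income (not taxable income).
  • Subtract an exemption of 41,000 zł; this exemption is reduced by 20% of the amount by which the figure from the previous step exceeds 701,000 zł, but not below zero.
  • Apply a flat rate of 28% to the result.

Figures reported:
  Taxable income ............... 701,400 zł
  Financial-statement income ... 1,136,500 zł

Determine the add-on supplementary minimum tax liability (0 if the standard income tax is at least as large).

187,450 zł

Standard income tax:
  396,000 zł × 15% = 59,400 zł
  83,000 zł × 19% = 15,770 zł
  222,400 zł × 25% = 55,600 zł
  → 130,770 zł

Supplementary minimum tax:
  Base (financial-statement income): 1,136,500 zł
  Exemption: 20% × (1,136,500 zł − 701,000 zł) = 87,100 zł ≥ 41,000 zł, so the exemption is fully phased out
  Base: 1,136,500 zł − 0 zł = 1,136,500 zł
  1,136,500 zł × 28% = 318,220 zł

Excess of supplementary minimum tax over standard income tax: 318,220 zł − 130,770 zł = 187,450 zł.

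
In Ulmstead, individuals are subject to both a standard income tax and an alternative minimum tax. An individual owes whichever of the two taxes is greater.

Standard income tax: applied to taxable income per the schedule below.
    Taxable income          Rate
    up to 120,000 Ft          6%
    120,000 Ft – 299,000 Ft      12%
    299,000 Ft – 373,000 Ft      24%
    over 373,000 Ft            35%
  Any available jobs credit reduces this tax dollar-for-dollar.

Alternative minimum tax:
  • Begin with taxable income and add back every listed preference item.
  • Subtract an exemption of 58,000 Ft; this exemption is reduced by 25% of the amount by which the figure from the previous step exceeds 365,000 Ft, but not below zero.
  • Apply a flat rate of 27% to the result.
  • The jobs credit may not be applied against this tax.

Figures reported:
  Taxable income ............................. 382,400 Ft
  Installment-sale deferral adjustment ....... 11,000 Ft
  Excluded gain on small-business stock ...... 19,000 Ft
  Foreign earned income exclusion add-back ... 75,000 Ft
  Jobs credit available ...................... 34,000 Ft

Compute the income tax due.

124,200 Ft

Standard income tax:
  120,000 Ft × 6% = 7,200 Ft
  179,000 Ft × 12% = 21,480 Ft
  74,000 Ft × 24% = 17,760 Ft
  9,400 Ft × 35% = 3,290 Ft
  → 49,730 Ft
  Less jobs credit 34,000 Ft → 15,730 Ft

Alternative minimum tax:
  Adjusted income: 382,400 Ft + 11,000 Ft + 19,000 Ft + 75,000 Ft = 487,400 Ft
  Exemption: 58,000 Ft − 25% × (487,400 Ft − 365,000 Ft) = 58,000 Ft − 30,600 Ft = 27,400 Ft
  Base: 487,400 Ft − 27,400 Ft = 460,000 Ft
  460,000 Ft × 27% = 124,200 Ft

124,200 Ft > 15,730 Ft, so the alternative minimum tax is the binding amount.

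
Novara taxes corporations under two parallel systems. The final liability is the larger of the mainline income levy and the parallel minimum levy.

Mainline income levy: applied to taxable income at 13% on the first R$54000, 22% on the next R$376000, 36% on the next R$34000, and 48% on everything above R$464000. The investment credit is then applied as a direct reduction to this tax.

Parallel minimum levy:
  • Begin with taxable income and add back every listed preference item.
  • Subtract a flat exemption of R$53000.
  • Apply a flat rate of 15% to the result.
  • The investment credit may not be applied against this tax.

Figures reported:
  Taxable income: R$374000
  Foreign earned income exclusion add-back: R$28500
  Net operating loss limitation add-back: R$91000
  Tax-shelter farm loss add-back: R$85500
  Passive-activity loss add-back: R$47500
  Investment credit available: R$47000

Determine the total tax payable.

R$86025

Parallel minimum levy:
  Adjusted income: R$374000 + R$28500 + R$91000 + R$85500 + R$47500 = R$626500
  Less exemption R$53000 → base R$573500
  R$573500 × 15% = R$86025

Mainline income levy:
  R$54000 × 13% = R$7020
  R$320000 × 22% = R$70400
  → R$77420
  Less investment credit R$47000 → R$30420

R$86025 > R$30420, so the parallel minimum levy is the binding amount.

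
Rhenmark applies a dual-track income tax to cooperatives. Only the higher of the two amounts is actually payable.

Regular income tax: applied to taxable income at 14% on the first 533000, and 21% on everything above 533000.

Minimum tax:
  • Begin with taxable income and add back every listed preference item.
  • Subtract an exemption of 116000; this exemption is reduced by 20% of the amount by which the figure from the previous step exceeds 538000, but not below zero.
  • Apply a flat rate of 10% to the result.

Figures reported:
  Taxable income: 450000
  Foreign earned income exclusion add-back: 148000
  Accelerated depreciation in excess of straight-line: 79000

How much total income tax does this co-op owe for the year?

Regular income tax:
  450000 × 14% = 63000

Minimum tax:
  Adjusted income: 450000 + 148000 + 79000 = 677000
  Exemption: 116000 − 20% × (677000 − 538000) = 116000 − 27800 = 88200
  Base: 677000 − 88200 = 588800
  588800 × 10% = 58880

63000 > 58880, so the regular income tax governs.

63000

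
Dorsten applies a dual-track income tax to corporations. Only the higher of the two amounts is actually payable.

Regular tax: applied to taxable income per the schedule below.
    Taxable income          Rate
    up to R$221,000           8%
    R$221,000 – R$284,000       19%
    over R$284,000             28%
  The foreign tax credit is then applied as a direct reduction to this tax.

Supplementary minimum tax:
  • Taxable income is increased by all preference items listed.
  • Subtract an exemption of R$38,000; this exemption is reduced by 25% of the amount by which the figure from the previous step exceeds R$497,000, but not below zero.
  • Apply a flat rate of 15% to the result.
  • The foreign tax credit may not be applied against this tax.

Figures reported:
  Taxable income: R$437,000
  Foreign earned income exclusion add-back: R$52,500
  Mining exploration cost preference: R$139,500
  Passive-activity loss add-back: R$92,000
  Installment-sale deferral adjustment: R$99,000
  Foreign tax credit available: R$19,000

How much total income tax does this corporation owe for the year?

R$123,000

Supplementary minimum tax:
  Adjusted income: R$437,000 + R$52,500 + R$139,500 + R$92,000 + R$99,000 = R$820,000
  Exemption: 25% × (R$820,000 − R$497,000) = R$80,750 ≥ R$38,000, so the exemption is fully phased out
  Base: R$820,000 − R$0 = R$820,000
  R$820,000 × 15% = R$123,000

Regular tax:
  R$221,000 × 8% = R$17,680
  R$63,000 × 19% = R$11,970
  R$153,000 × 28% = R$42,840
  → R$72,490
  Less foreign tax credit R$19,000 → R$53,490

R$123,000 > R$53,490, so the supplementary minimum tax is the binding amount.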